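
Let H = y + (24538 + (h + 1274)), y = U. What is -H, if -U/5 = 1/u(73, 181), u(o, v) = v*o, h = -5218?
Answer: -272108517/13213 ≈ -20594.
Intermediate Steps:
u(o, v) = o*v
U = -5/13213 (U = -5/(73*181) = -5/13213 ≈ -0.00037841)
y = -5/13213 ≈ -0.00037841
H = 272108517/13213 (H = -5/13213 + (24538 + (-5218 + 1274)) = -5/13213 + (24538 - 3944) = -5/13213 + 20594 = 272108517/13213 ≈ 20594.)
-H = -1*272108517/13213 = -272108517/13213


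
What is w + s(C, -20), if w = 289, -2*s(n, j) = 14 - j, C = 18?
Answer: 272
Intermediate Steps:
s(n, j) = -7 + j/2 (s(n, j) = -(14 - j)/2 = -7 + j/2)
w + s(C, -20) = 289 + (-7 + (1/2)*(-20)) = 289 + (-7 - 10) = 289 - 17 = 272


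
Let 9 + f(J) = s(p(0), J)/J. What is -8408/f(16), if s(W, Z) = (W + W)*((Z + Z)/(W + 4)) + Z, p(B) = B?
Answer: 1051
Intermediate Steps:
s(W, Z) = Z + 4*W*Z/(4 + W) (s(W, Z) = (2*W)*((2*Z)/(4 + W)) + Z = (2*W)*(2*Z/(4 + W)) + Z = 4*W*Z/(4 + W) + Z = Z + 4*W*Z/(4 + W))
f(J) = -8 (f(J) = -9 + (J*(4 + 5*0)/(4 + 0))/J = -9 + (J*(4 + 0)/4)/J = -9 + (J*(¼)*4)/J = -9 + J/J = -9 + 1 = -8)
-8408/f(16) = -8408/(-8) = -8408*(-⅛) = 1051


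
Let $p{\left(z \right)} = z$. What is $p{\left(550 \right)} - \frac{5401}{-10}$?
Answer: $\frac{10901}{10} \approx 1090.1$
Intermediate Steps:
$p{\left(550 \right)} - \frac{5401}{-10} = 550 - \frac{5401}{-10} = 550 - 5401 \left(- \frac{1}{10}\right) = 550 - - \frac{5401}{10} = 550 + \frac{5401}{10} = \frac{10901}{10}$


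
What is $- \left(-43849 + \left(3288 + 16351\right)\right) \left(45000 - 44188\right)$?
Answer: $19658520$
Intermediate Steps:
$- \left(-43849 + \left(3288 + 16351\right)\right) \left(45000 - 44188\right) = - \left(-43849 + 19639\right) 812 = - \left(-24210\right) 812 = \left(-1\right) \left(-19658520\right) = 19658520$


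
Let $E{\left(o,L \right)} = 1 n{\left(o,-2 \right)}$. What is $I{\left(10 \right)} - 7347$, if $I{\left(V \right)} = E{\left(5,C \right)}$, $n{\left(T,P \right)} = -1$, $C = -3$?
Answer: $-7348$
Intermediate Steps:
$E{\left(o,L \right)} = -1$ ($E{\left(o,L \right)} = 1 \left(-1\right) = -1$)
$I{\left(V \right)} = -1$
$I{\left(10 \right)} - 7347 = -1 - 7347 = -7348$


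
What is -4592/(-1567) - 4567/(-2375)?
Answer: 18062489/3721625 ≈ 4.8534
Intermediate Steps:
-4592/(-1567) - 4567/(-2375) = -4592*(-1/1567) - 4567*(-1/2375) = 4592/1567 + 4567/2375 = 18062489/3721625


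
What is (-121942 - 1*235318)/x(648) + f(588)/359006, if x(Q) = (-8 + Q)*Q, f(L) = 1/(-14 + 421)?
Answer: -1305030059855/1514924902656 ≈ -0.86145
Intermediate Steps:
f(L) = 1/407
x(Q) = Q*(-8 + Q)
(-121942 - 1*235318)/x(648) + f(588)/359006 = (-121942 - 1*235318)/((648*(-8 + 648))) + (1/407)/359006 = (-121942 - 235318)/((648*640)) + (1/407)*(1/359006) = -357260/414720 + 1/146115442 = -357260*1/414720 + 1/146115442 = -17863/20736 + 1/146115442 = -1305030059855/1514924902656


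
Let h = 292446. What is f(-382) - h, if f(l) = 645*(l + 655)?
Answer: -116361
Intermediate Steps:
f(l) = 422475 + 645*l (f(l) = 645*(655 + l) = 422475 + 645*l)
f(-382) - h = (422475 + 645*(-382)) - 1*292446 = (422475 - 246390) - 292446 = 176085 - 292446 = -116361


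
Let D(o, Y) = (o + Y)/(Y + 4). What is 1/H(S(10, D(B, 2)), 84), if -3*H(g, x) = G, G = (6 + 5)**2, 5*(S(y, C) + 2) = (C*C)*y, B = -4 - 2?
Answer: -3/121 ≈ -0.024793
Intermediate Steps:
B = -6
D(o, Y) = (Y + o)/(4 + Y)
S(y, C) = -2 + y*C**2/5 (S(y, C) = -2 + ((C*C)*y)/5 = -2 + (C**2*y)/5 = -2 + (y*C**2)/5 = -2 + y*C**2/5)
G = 121 (G = 11**2 = 121)
H(g, x) = -121/3 (H(g, x) = -1/3*121 = -121/3)
1/H(S(10, D(B, 2)), 84) = 1/(-121/3) = -3/121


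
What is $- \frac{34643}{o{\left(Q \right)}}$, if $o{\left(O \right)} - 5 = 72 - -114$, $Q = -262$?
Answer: $- \frac{34643}{191} \approx -181.38$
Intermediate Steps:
$o{\left(O \right)} = 191$ ($o{\left(O \right)} = 5 + \left(72 - -114\right) = 5 + \left(72 + 114\right) = 5 + 186 = 191$)
$- \frac{34643}{o{\left(Q \right)}} = - \frac{34643}{191}$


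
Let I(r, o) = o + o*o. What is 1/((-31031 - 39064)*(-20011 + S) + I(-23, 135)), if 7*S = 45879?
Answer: 7/6602937330 ≈ 1.0601e-9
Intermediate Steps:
S = 45879/7 (S = (⅐)*45879 = 45879/7 ≈ 6554.1)
I(r, o) = o + o²
1/((-31031 - 39064)*(-20011 + S) + I(-23, 135)) = 1/((-31031 - 39064)*(-20011 + 45879/7) + 135*(1 + 135)) = 1/(-70095*(-94198/7) + 135*136) = 1/(6602808810/7 + 18360) = 1/(6602937330/7) = 7/6602937330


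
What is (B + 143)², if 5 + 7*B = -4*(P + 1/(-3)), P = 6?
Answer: 8526400/441 ≈ 19334.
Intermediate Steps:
B = -83/21 (B = -5/7 + (-4*(6 + 1/(-3)))/7 = -5/7 + (-4*(6 - ⅓))/7 = -5/7 + (-4*17/3)/7 = -5/7 + (⅐)*(-68/3) = -5/7 - 68/21 = -83/21 ≈ -3.9524)
(B + 143)² = (-83/21 + 143)² = (2920/21)² = 8526400/441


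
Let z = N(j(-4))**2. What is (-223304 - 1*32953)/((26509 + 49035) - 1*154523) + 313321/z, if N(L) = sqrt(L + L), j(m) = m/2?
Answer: -24744754231/315916 ≈ -78327.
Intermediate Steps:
j(m) = m/2 (j(m) = m*(1/2) = m/2)
N(L) = sqrt(2)*sqrt(L) (N(L) = sqrt(2*L) = sqrt(2)*sqrt(L))
z = -4 (z = (sqrt(2)*sqrt((1/2)*(-4)))**2 = (sqrt(2)*sqrt(-2))**2 = (sqrt(2)*(I*sqrt(2)))**2 = (2*I)**2 = -4)
(-223304 - 1*32953)/((26509 + 49035) - 1*154523) + 313321/z = (-223304 - 1*32953)/((26509 + 49035) - 1*154523) + 313321/(-4) = (-223304 - 32953)/(75544 - 154523) + 313321*(-1/4) = -256257/(-78979) - 313321/4 = -256257*(-1/78979) - 313321/4 = 256257/78979 - 313321/4 = -24744754231/315916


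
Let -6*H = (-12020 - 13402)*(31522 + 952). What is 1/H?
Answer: 1/137592338 ≈ 7.2678e-9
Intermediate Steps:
H = 137592338 (H = -(-12020 - 13402)*(31522 + 952)/6 = -(-4237)*32474 = -1/6*(-825554028) = 137592338)
1/H = 1/137592338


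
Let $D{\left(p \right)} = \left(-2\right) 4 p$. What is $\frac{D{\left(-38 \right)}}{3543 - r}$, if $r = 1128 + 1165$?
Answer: $\frac{152}{625} \approx 0.2432$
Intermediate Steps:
$r = 2293$
$D{\left(p \right)} = - 8 p$
$\frac{D{\left(-38 \right)}}{3543 - r} = \frac{\left(-8\right) \left(-38\right)}{3543 - 2293} = \frac{304}{3543 - 2293} = \frac{304}{1250} = 304 \cdot \frac{1}{1250} = \frac{152}{625}$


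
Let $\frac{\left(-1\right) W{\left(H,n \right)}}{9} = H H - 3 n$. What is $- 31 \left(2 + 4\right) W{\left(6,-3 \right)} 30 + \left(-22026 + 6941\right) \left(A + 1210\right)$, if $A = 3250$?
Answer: $-65019200$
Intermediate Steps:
$W{\left(H,n \right)} = - 9 H^{2} + 27 n$ ($W{\left(H,n \right)} = - 9 \left(H H - 3 n\right) = - 9 \left(H^{2} - 3 n\right) = - 9 H^{2} + 27 n$)
$- 31 \left(2 + 4\right) W{\left(6,-3 \right)} 30 + \left(-22026 + 6941\right) \left(A + 1210\right) = - 31 \left(2 + 4\right) \left(- 9 \cdot 6^{2} + 27 \left(-3\right)\right) 30 + \left(-22026 + 6941\right) \left(3250 + 1210\right) = - 31 \cdot 6 \left(\left(-9\right) 36 - 81\right) 30 - 67279100 = - 31 \cdot 6 \left(-324 - 81\right) 30 - 67279100 = - 31 \cdot 6 \left(-405\right) 30 - 67279100 = \left(-31\right) \left(-2430\right) 30 - 67279100 = 75330 \cdot 30 - 67279100 = 2259900 - 67279100 = -65019200$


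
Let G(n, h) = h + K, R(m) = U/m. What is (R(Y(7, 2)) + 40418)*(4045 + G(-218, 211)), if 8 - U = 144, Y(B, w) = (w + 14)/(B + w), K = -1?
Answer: 343306165/2 ≈ 1.7165e+8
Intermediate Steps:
Y(B, w) = (14 + w)/(B + w)
U = -136 (U = 8 - 1*144 = 8 - 144 = -136)
R(m) = -136/m
G(n, h) = -1 + h (G(n, h) = h - 1 = -1 + h)
(R(Y(7, 2)) + 40418)*(4045 + G(-218, 211)) = (-136*(7 + 2)/(14 + 2) + 40418)*(4045 + (-1 + 211)) = (-136/(16/9) + 40418)*(4045 + 210) = (-136/((1/9)*16) + 40418)*4255 = (-136/16/9 + 40418)*4255 = (-136*9/16 + 40418)*4255 = (-153/2 + 40418)*4255 = (80683/2)*4255 = 343306165/2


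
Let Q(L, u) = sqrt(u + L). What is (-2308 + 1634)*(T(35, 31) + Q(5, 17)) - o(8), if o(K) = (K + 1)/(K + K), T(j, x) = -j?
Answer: 377431/16 - 674*sqrt(22) ≈ 20428.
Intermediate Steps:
Q(L, u) = sqrt(L + u)
o(K) = (1 + K)/(2*K) (o(K) = (1 + K)/((2*K)) = (1 + K)*(1/(2*K)) = (1 + K)/(2*K))
(-2308 + 1634)*(T(35, 31) + Q(5, 17)) - o(8) = (-2308 + 1634)*(-1*35 + sqrt(5 + 17)) - (1 + 8)/(2*8) = -674*(-35 + sqrt(22)) - 9/(2*8) = (23590 - 674*sqrt(22)) - 1*9/16 = (23590 - 674*sqrt(22)) - 9/16 = 377431/16 - 674*sqrt(22)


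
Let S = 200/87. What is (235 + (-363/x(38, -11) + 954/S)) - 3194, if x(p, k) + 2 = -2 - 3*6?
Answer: -252751/100 ≈ -2527.5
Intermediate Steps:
x(p, k) = -22 (x(p, k) = -2 + (-2 - 3*6) = -2 + (-2 - 18) = -2 - 20 = -22)
S = 200/87 (S = 200*(1/87) = 200/87 ≈ 2.2989)
(235 + (-363/x(38, -11) + 954/S)) - 3194 = (235 + (-363/(-22) + 954/(200/87))) - 3194 = (235 + (-363*(-1/22) + 954*(87/200))) - 3194 = (235 + (33/2 + 41499/100)) - 3194 = (235 + 43149/100) - 3194 = 66649/100 - 3194 = -252751/100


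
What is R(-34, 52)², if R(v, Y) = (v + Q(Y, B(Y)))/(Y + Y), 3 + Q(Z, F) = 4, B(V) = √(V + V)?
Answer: 1089/10816 ≈ 0.10068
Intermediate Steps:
B(V) = √2*√V (B(V) = √(2*V) = √2*√V)
Q(Z, F) = 1 (Q(Z, F) = -3 + 4 = 1)
R(v, Y) = (1 + v)/(2*Y) (R(v, Y) = (v + 1)/(Y + Y) = (1 + v)/((2*Y)) = (1 + v)*(1/(2*Y)) = (1 + v)/(2*Y))
R(-34, 52)² = ((½)*(1 - 34)/52)² = ((½)*(1/52)*(-33))² = (-33/104)² = 1089/10816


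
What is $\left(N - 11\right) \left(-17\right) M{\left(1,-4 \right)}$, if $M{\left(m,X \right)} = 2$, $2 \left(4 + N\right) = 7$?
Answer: $391$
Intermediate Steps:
$N = - \frac{1}{2}$ ($N = -4 + \frac{1}{2} \cdot 7 = -4 + \frac{7}{2} = - \frac{1}{2} \approx -0.5$)
$\left(N - 11\right) \left(-17\right) M{\left(1,-4 \right)} = \left(- \frac{1}{2} - 11\right) \left(-17\right) 2 = \left(- \frac{23}{2}\right) \left(-17\right) 2 = \frac{391}{2} \cdot 2 = 391$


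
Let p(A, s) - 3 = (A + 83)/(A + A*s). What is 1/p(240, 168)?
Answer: 40560/122003 ≈ 0.33245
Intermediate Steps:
p(A, s) = 3 + (83 + A)/(A + A*s) (p(A, s) = 3 + (A + 83)/(A + A*s) = 3 + (83 + A)/(A + A*s))
1/p(240, 168) = 1/((83 + 4*240 + 3*240*168)/(240*(1 + 168))) = 1/((1/240)*(83 + 960 + 120960)/169) = 1/((1/240)*(1/169)*122003) = 1/(122003/40560) = 40560/122003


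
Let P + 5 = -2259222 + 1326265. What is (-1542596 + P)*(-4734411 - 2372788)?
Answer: 17594283342042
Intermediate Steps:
P = -932962 (P = -5 + (-2259222 + 1326265) = -5 - 932957 = -932962)
(-1542596 + P)*(-4734411 - 2372788) = (-1542596 - 932962)*(-4734411 - 2372788) = -2475558*(-7107199) = 17594283342042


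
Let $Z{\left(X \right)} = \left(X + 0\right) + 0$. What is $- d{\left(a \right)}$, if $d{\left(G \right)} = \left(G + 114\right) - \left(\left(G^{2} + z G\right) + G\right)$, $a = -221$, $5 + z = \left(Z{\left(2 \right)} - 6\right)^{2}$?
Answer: $46296$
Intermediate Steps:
$Z{\left(X \right)} = X$ ($Z{\left(X \right)} = X + 0 = X$)
$z = 11$ ($z = -5 + \left(2 - 6\right)^{2} = -5 + \left(-4\right)^{2} = -5 + 16 = 11$)
$d{\left(G \right)} = 114 - G^{2} - 11 G$ ($d{\left(G \right)} = \left(G + 114\right) - \left(\left(G^{2} + 11 G\right) + G\right) = \left(114 + G\right) - \left(G^{2} + 12 G\right) = 114 - G^{2} - 11 G$)
$- d{\left(a \right)} = - (114 - \left(-221\right)^{2} - -2431) = - (114 - 48841 + 2431) = \left(-1\right) \left(-46296\right) = 46296$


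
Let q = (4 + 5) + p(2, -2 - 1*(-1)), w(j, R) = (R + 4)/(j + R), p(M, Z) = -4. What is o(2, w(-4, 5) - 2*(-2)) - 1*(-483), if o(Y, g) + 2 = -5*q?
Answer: 456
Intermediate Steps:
w(j, R) = (4 + R)/(R + j)
q = 5 (q = (4 + 5) - 4 = 9 - 4 = 5)
o(Y, g) = -27 (o(Y, g) = -2 - 5*5 = -2 - 25 = -27)
o(2, w(-4, 5) - 2*(-2)) - 1*(-483) = -27 - 1*(-483) = -27 + 483 = 456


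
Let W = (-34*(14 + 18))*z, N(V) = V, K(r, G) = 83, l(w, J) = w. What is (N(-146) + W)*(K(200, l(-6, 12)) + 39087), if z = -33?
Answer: 1400640860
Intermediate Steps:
W = 35904 (W = -34*(14 + 18)*(-33) = -34*32*(-33) = -1088*(-33) = 35904)
(N(-146) + W)*(K(200, l(-6, 12)) + 39087) = (-146 + 35904)*(83 + 39087) = 35758*39170 = 1400640860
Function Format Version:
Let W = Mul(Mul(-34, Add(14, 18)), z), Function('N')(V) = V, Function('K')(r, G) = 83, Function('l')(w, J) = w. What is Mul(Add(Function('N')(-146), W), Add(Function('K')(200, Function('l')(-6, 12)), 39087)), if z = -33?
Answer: 1400640860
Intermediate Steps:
W = 35904 (W = Mul(Mul(-34, Add(14, 18)), -33) = Mul(Mul(-34, 32), -33) = Mul(-1088, -33) = 35904)
Mul(Add(Function('N')(-146), W), Add(Function('K')(200, Function('l')(-6, 12)), 39087)) = Mul(Add(-146, 35904), Add(83, 39087)) = Mul(35758, 39170) = 1400640860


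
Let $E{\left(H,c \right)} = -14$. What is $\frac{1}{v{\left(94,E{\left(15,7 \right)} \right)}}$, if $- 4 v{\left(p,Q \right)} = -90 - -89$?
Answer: $4$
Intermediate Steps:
$v{\left(p,Q \right)} = \frac{1}{4}$ ($v{\left(p,Q \right)} = - \frac{-90 - -89}{4} = - \frac{-90 + 89}{4} = \left(- \frac{1}{4}\right) \left(-1\right) = \frac{1}{4}$)
$\frac{1}{v{\left(94,E{\left(15,7 \right)} \right)}} = \frac{1}{\frac{1}{4}} = 4$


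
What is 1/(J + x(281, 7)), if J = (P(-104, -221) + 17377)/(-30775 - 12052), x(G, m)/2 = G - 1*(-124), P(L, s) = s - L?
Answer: 42827/34672610 ≈ 0.0012352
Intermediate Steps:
x(G, m) = 248 + 2*G (x(G, m) = 2*(G - 1*(-124)) = 2*(G + 124) = 2*(124 + G) = 248 + 2*G)
J = -17260/42827 (J = ((-221 - 1*(-104)) + 17377)/(-30775 - 12052) = ((-221 + 104) + 17377)/(-42827) = (-117 + 17377)*(-1/42827) = 17260*(-1/42827) = -17260/42827 ≈ -0.40302)
1/(J + x(281, 7)) = 1/(-17260/42827 + (248 + 2*281)) = 1/(-17260/42827 + (248 + 562)) = 1/(-17260/42827 + 810) = 1/(34672610/42827) = 42827/34672610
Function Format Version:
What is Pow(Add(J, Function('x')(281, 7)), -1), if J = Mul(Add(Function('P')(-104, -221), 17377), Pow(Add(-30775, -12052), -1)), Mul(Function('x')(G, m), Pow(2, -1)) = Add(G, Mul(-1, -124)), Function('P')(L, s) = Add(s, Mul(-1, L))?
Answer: Rational(42827, 34672610) ≈ 0.0012352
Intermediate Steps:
Function('x')(G, m) = Add(248, Mul(2, G)) (Function('x')(G, m) = Mul(2, Add(G, Mul(-1, -124))) = Mul(2, Add(G, 124)) = Mul(2, Add(124, G)) = Add(248, Mul(2, G)))
J = Rational(-17260, 42827) (J = Mul(Add(Add(-221, Mul(-1, -104)), 17377), Pow(Add(-30775, -12052), -1)) = Mul(Add(Add(-221, 104), 17377), Pow(-42827, -1)) = Mul(Add(-117, 17377), Rational(-1, 42827)) = Mul(17260, Rational(-1, 42827)) = Rational(-17260, 42827) ≈ -0.40302)
Pow(Add(J, Function('x')(281, 7)), -1) = Pow(Add(Rational(-17260, 42827), Add(248, Mul(2, 281))), -1) = Pow(Add(Rational(-17260, 42827), Add(248, 562)), -1) = Pow(Add(Rational(-17260, 42827), 810), -1) = Pow(Rational(34672610, 42827), -1) = Rational(42827, 34672610)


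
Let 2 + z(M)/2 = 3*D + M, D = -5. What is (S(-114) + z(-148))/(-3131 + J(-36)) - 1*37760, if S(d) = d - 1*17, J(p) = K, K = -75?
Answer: -121058099/3206 ≈ -37760.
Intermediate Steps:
J(p) = -75
S(d) = -17 + d (S(d) = d - 17 = -17 + d)
z(M) = -34 + 2*M (z(M) = -4 + 2*(3*(-5) + M) = -4 + 2*(-15 + M) = -4 + (-30 + 2*M) = -34 + 2*M)
(S(-114) + z(-148))/(-3131 + J(-36)) - 1*37760 = ((-17 - 114) + (-34 + 2*(-148)))/(-3131 - 75) - 1*37760 = (-131 + (-34 - 296))/(-3206) - 37760 = (-131 - 330)*(-1/3206) - 37760 = -461*(-1/3206) - 37760 = 461/3206 - 37760 = -121058099/3206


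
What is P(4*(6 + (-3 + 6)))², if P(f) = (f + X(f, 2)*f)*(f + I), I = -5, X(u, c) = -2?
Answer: 1245456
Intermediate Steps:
P(f) = -f*(-5 + f) (P(f) = (f - 2*f)*(f - 5) = (-f)*(-5 + f) = -f*(-5 + f))
P(4*(6 + (-3 + 6)))² = ((4*(6 + (-3 + 6)))*(5 - 4*(6 + (-3 + 6))))² = ((4*(6 + 3))*(5 - 4*(6 + 3)))² = ((4*9)*(5 - 4*9))² = (36*(5 - 1*36))² = (36*(5 - 36))² = (36*(-31))² = (-1116)² = 1245456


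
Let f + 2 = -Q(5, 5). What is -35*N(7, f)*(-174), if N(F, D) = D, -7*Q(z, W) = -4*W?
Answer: -29580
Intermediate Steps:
Q(z, W) = 4*W/7 (Q(z, W) = -(-4)*W/7 = 4*W/7)
f = -34/7 (f = -2 - 4*5/7 = -2 - 1*20/7 = -2 - 20/7 = -34/7 ≈ -4.8571)
-35*N(7, f)*(-174) = -35*(-34/7)*(-174) = 170*(-174) = -29580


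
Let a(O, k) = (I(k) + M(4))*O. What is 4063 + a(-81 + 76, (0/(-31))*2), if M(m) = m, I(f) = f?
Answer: 4043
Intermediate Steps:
a(O, k) = O*(4 + k) (a(O, k) = (k + 4)*O = (4 + k)*O = O*(4 + k))
4063 + a(-81 + 76, (0/(-31))*2) = 4063 + (-81 + 76)*(4 + (0/(-31))*2) = 4063 - 5*(4 + (0*(-1/31))*2) = 4063 - 5*(4 + 0*2) = 4063 - 5*(4 + 0) = 4063 - 5*4 = 4063 - 20 = 4043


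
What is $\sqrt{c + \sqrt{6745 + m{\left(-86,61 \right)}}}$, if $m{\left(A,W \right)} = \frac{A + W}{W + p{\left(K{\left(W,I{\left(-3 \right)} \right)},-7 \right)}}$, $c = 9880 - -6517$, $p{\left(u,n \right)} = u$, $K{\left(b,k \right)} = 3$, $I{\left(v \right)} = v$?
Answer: $\frac{\sqrt{262352 + 2 \sqrt{431655}}}{4} \approx 128.37$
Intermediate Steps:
$c = 16397$ ($c = 9880 + 6517 = 16397$)
$m{\left(A,W \right)} = \frac{A + W}{3 + W}$ ($m{\left(A,W \right)} = \frac{A + W}{W + 3} = \frac{A + W}{3 + W}$)
$\sqrt{c + \sqrt{6745 + m{\left(-86,61 \right)}}} = \sqrt{16397 + \sqrt{6745 + \frac{-86 + 61}{3 + 61}}} = \sqrt{16397 + \sqrt{6745 + \frac{1}{64} \left(-25\right)}} = \sqrt{16397 + \sqrt{6745 - \frac{25}{64}}} = \sqrt{16397 + \sqrt{\frac{431655}{64}}} = \sqrt{16397 + \frac{\sqrt{431655}}{8}}$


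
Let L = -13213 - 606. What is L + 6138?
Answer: -7681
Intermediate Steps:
L = -13819
L + 6138 = -13819 + 6138 = -7681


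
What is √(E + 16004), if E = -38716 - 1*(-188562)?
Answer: 5*√6634 ≈ 407.25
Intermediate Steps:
E = 149846 (E = -38716 + 188562 = 149846)
√(E + 16004) = √(149846 + 16004) = √165850 = 5*√6634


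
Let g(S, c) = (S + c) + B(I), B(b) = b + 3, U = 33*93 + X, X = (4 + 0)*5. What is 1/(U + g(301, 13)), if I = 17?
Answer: 1/3423 ≈ 0.00029214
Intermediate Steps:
X = 20 (X = 4*5 = 20)
U = 3089 (U = 33*93 + 20 = 3069 + 20 = 3089)
B(b) = 3 + b
g(S, c) = 20 + S + c (g(S, c) = (S + c) + (3 + 17) = (S + c) + 20 = 20 + S + c)
1/(U + g(301, 13)) = 1/(3089 + (20 + 301 + 13)) = 1/(3089 + 334) = 1/3423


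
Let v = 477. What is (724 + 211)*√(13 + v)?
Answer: 6545*√10 ≈ 20697.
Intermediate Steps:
(724 + 211)*√(13 + v) = (724 + 211)*√(13 + 477) = 935*√490 = 935*(7*√10) = 6545*√10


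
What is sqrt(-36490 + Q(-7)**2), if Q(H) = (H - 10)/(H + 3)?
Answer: 3*I*sqrt(64839)/4 ≈ 190.98*I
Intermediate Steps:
Q(H) = (-10 + H)/(3 + H)
sqrt(-36490 + Q(-7)**2) = sqrt(-36490 + ((-10 - 7)/(3 - 7))**2) = sqrt(-36490 + (-17/(-4))**2) = sqrt(-36490 + (-1/4*(-17))**2) = sqrt(-36490 + (17/4)**2) = sqrt(-36490 + 289/16) = sqrt(-583551/16) = 3*I*sqrt(64839)/4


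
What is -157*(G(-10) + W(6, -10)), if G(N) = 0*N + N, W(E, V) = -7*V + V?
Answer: -7850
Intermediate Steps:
W(E, V) = -6*V
G(N) = N (G(N) = 0 + N = N)
-157*(G(-10) + W(6, -10)) = -157*(-10 - 6*(-10)) = -157*(-10 + 60) = -157*50 = -7850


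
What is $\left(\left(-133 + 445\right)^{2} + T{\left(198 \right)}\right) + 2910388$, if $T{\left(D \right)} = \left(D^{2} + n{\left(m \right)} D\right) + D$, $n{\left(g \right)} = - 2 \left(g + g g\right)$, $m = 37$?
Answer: $2490358$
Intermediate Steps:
$n{\left(g \right)} = - 2 g - 2 g^{2}$ ($n{\left(g \right)} = - 2 \left(g + g^{2}\right) = - 2 g - 2 g^{2}$)
$T{\left(D \right)} = D^{2} - 2811 D$ ($T{\left(D \right)} = \left(D^{2} + \left(-2\right) 37 \left(1 + 37\right) D\right) + D = \left(D^{2} + \left(-2\right) 37 \cdot 38 D\right) + D = \left(D^{2} - 2812 D\right) + D = D^{2} - 2811 D$)
$\left(\left(-133 + 445\right)^{2} + T{\left(198 \right)}\right) + 2910388 = \left(\left(-133 + 445\right)^{2} + 198 \left(-2811 + 198\right)\right) + 2910388 = \left(312^{2} + 198 \left(-2613\right)\right) + 2910388 = \left(97344 - 517374\right) + 2910388 = -420030 + 2910388 = 2490358$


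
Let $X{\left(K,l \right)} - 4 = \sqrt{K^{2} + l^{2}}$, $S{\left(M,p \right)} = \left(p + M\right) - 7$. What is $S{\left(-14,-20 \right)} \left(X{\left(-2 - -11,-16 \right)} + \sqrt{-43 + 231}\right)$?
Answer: $-164 - 82 \sqrt{47} - 41 \sqrt{337} \approx -1478.8$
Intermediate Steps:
$S{\left(M,p \right)} = -7 + M + p$ ($S{\left(M,p \right)} = \left(M + p\right) - 7 = -7 + M + p$)
$X{\left(K,l \right)} = 4 + \sqrt{K^{2} + l^{2}}$
$S{\left(-14,-20 \right)} \left(X{\left(-2 - -11,-16 \right)} + \sqrt{-43 + 231}\right) = \left(-7 - 14 - 20\right) \left(\left(4 + \sqrt{\left(-2 - -11\right)^{2} + \left(-16\right)^{2}}\right) + \sqrt{-43 + 231}\right) = - 41 \left(\left(4 + \sqrt{\left(-2 + 11\right)^{2} + 256}\right) + \sqrt{188}\right) = - 41 \left(\left(4 + \sqrt{9^{2} + 256}\right) + 2 \sqrt{47}\right) = - 41 \left(\left(4 + \sqrt{81 + 256}\right) + 2 \sqrt{47}\right) = - 41 \left(\left(4 + \sqrt{337}\right) + 2 \sqrt{47}\right) = - 41 \left(4 + \sqrt{337} + 2 \sqrt{47}\right) = -164 - 82 \sqrt{47} - 41 \sqrt{337}$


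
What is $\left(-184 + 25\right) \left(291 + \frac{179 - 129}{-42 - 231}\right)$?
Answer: $- \frac{4207829}{91} \approx -46240.0$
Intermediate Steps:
$\left(-184 + 25\right) \left(291 + \frac{179 - 129}{-42 - 231}\right) = - 159 \left(291 + \frac{50}{-273}\right) = - 159 \left(291 + 50 \left(- \frac{1}{273}\right)\right) = - 159 \left(291 - \frac{50}{273}\right) = \left(-159\right) \frac{79393}{273} = - \frac{4207829}{91}$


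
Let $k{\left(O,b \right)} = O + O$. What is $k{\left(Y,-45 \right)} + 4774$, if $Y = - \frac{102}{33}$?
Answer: $\frac{52446}{11} \approx 4767.8$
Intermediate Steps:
$Y = - \frac{34}{11}$ ($Y = \left(-102\right) \frac{1}{33} = - \frac{34}{11} \approx -3.0909$)
$k{\left(O,b \right)} = 2 O$
$k{\left(Y,-45 \right)} + 4774 = 2 \left(- \frac{34}{11}\right) + 4774 = - \frac{68}{11} + 4774 = \frac{52446}{11}$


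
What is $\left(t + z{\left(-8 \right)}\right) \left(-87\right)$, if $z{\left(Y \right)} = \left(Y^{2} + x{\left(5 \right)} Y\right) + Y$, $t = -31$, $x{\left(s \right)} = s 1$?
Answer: $1305$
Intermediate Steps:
$x{\left(s \right)} = s$
$z{\left(Y \right)} = Y^{2} + 6 Y$ ($z{\left(Y \right)} = \left(Y^{2} + 5 Y\right) + Y = Y^{2} + 6 Y$)
$\left(t + z{\left(-8 \right)}\right) \left(-87\right) = \left(-31 - 8 \left(6 - 8\right)\right) \left(-87\right) = \left(-31 - -16\right) \left(-87\right) = \left(-31 + 16\right) \left(-87\right) = \left(-15\right) \left(-87\right) = 1305$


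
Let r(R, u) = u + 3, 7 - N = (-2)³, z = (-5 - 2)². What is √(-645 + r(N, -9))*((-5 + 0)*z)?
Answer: -245*I*√651 ≈ -6251.1*I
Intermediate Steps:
z = 49 (z = (-7)² = 49)
N = 15 (N = 7 - 1*(-2)³ = 7 - 1*(-8) = 7 + 8 = 15)
r(R, u) = 3 + u
√(-645 + r(N, -9))*((-5 + 0)*z) = √(-645 + (3 - 9))*((-5 + 0)*49) = √(-645 - 6)*(-5*49) = √(-651)*(-245) = (I*√651)*(-245) = -245*I*√651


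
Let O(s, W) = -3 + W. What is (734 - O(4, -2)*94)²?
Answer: 1449616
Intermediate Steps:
(734 - O(4, -2)*94)² = (734 - (-3 - 2)*94)² = (734 - (-5)*94)² = (734 - 1*(-470))² = (734 + 470)² = 1204² = 1449616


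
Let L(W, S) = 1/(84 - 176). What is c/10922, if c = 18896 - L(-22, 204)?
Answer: 1738433/1004824 ≈ 1.7301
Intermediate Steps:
L(W, S) = -1/92 (L(W, S) = 1/(-92) = -1/92)
c = 1738433/92 (c = 18896 - 1*(-1/92) = 18896 + 1/92 = 1738433/92 ≈ 18896.)
c/10922 = (1738433/92)/10922 = (1738433/92)*(1/10922) = 1738433/1004824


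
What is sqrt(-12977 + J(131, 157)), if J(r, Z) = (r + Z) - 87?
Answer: 2*I*sqrt(3194) ≈ 113.03*I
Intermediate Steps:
J(r, Z) = -87 + Z + r (J(r, Z) = (Z + r) - 87 = -87 + Z + r)
sqrt(-12977 + J(131, 157)) = sqrt(-12977 + (-87 + 157 + 131)) = sqrt(-12977 + 201) = sqrt(-12776) = 2*I*sqrt(3194)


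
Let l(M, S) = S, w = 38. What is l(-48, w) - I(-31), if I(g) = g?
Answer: 69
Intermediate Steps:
l(-48, w) - I(-31) = 38 - 1*(-31) = 38 + 31 = 69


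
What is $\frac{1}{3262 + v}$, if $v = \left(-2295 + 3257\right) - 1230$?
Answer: $\frac{1}{2994} \approx 0.000334$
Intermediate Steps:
$v = -268$ ($v = 962 - 1230 = -268$)
$\frac{1}{3262 + v} = \frac{1}{3262 - 268} = \frac{1}{2994}$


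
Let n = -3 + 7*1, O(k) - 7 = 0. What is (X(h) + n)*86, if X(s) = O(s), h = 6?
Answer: 946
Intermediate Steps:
O(k) = 7 (O(k) = 7 + 0 = 7)
n = 4 (n = -3 + 7 = 4)
X(s) = 7
(X(h) + n)*86 = (7 + 4)*86 = 11*86 = 946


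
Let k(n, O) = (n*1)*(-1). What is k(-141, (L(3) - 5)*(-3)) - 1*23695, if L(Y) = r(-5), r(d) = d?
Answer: -23554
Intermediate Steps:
L(Y) = -5
k(n, O) = -n (k(n, O) = n*(-1) = -n)
k(-141, (L(3) - 5)*(-3)) - 1*23695 = -1*(-141) - 1*23695 = 141 - 23695 = -23554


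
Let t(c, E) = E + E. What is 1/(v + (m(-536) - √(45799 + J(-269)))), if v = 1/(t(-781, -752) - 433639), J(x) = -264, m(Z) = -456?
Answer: -86343340719887/30750537251198466 + 189349430449*√45535/30750537251198466 ≈ -0.0014939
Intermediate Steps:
t(c, E) = 2*E
v = -1/435143 (v = 1/(2*(-752) - 433639) = 1/(-1504 - 433639) = 1/(-435143) = -1/435143 ≈ -2.2981e-6)
1/(v + (m(-536) - √(45799 + J(-269)))) = 1/(-1/435143 + (-456 - √(45799 - 264))) = 1/(-1/435143 + (-456 - √45535)) = 1/(-198425209/435143 - √45535)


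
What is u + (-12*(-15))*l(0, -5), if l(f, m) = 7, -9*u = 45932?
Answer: -34592/9 ≈ -3843.6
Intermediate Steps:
u = -45932/9 (u = -⅑*45932 = -45932/9 ≈ -5103.6)
u + (-12*(-15))*l(0, -5) = -45932/9 - 12*(-15)*7 = -45932/9 + 180*7 = -45932/9 + 1260 = -34592/9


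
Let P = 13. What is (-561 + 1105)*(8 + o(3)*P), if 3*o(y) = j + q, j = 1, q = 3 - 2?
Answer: 27200/3 ≈ 9066.7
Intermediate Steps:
q = 1 (q = 3 - 1*2 = 3 - 2 = 1)
o(y) = ⅔ (o(y) = (1 + 1)/3 = (⅓)*2 = ⅔)
(-561 + 1105)*(8 + o(3)*P) = (-561 + 1105)*(8 + (⅔)*13) = 544*(8 + 26/3) = 544*(50/3) = 27200/3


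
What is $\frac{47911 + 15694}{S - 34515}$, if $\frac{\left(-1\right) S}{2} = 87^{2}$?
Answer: $- \frac{63605}{49653} \approx -1.281$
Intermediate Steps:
$S = -15138$ ($S = - 2 \cdot 87^{2} = \left(-2\right) 7569 = -15138$)
$\frac{47911 + 15694}{S - 34515} = \frac{47911 + 15694}{-15138 - 34515} = \frac{63605}{-49653} = 63605 \left(- \frac{1}{49653}\right) = - \frac{63605}{49653}$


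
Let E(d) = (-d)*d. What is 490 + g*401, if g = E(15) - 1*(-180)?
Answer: -17555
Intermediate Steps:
E(d) = -d²
g = -45 (g = -1*15² - 1*(-180) = -1*225 + 180 = -225 + 180 = -45)
490 + g*401 = 490 - 45*401 = 490 - 18045 = -17555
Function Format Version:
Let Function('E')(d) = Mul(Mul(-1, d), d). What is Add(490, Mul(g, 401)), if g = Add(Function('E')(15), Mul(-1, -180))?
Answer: -17555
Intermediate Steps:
Function('E')(d) = Mul(-1, Pow(d, 2))
g = -45 (g = Add(Mul(-1, Pow(15, 2)), Mul(-1, -180)) = Add(Mul(-1, 225), 180) = Add(-225, 180) = -45)
Add(490, Mul(g, 401)) = Add(490, Mul(-45, 401)) = Add(490, -18045) = -17555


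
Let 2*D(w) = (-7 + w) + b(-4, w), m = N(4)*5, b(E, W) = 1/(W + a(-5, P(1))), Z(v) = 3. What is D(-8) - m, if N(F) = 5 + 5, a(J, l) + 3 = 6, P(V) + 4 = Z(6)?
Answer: -288/5 ≈ -57.600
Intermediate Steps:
P(V) = -1 (P(V) = -4 + 3 = -1)
a(J, l) = 3 (a(J, l) = -3 + 6 = 3)
N(F) = 10
b(E, W) = 1/(3 + W) (b(E, W) = 1/(W + 3) = 1/(3 + W))
m = 50 (m = 10*5 = 50)
D(w) = -7/2 + w/2 + 1/(2*(3 + w)) (D(w) = ((-7 + w) + 1/(3 + w))/2 = (-7 + w + 1/(3 + w))/2 = -7/2 + w/2 + 1/(2*(3 + w)))
D(-8) - m = (1 + (-7 - 8)*(3 - 8))/(2*(3 - 8)) - 1*50 = (½)*(1 - 15*(-5))/(-5) - 50 = (½)*(-⅕)*(1 + 75) - 50 = (½)*(-⅕)*76 - 50 = -38/5 - 50 = -288/5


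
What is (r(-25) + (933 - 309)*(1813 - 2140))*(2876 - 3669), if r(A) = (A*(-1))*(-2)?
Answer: 161849714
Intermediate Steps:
r(A) = 2*A (r(A) = -A*(-2) = 2*A)
(r(-25) + (933 - 309)*(1813 - 2140))*(2876 - 3669) = (2*(-25) + (933 - 309)*(1813 - 2140))*(2876 - 3669) = (-50 + 624*(-327))*(-793) = (-50 - 204048)*(-793) = -204098*(-793) = 161849714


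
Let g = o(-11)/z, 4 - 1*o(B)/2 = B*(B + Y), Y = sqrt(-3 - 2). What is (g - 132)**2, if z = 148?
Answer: 24428155/1369 - 108735*I*sqrt(5)/2738 ≈ 17844.0 - 88.802*I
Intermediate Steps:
Y = I*sqrt(5) (Y = sqrt(-5) = I*sqrt(5) ≈ 2.2361*I)
o(B) = 8 - 2*B*(B + I*sqrt(5))
g = -117/74 + 11*I*sqrt(5)/74 (g = (8 - 2*(-11)**2 - 2*I*(-11)*sqrt(5))/148 = (8 - 2*121 + 22*I*sqrt(5))*(1/148) = (8 - 242 + 22*I*sqrt(5))*(1/148) = (-234 + 22*I*sqrt(5))*(1/148) = -117/74 + 11*I*sqrt(5)/74 ≈ -1.5811 + 0.33239*I)
(g - 132)**2 = ((-117/74 + 11*I*sqrt(5)/74) - 132)**2 = (-9885/74 + 11*I*sqrt(5)/74)**2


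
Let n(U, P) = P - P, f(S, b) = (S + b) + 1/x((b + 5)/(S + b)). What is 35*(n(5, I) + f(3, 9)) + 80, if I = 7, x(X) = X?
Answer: 530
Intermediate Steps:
f(S, b) = S + b + (S + b)/(5 + b) (f(S, b) = (S + b) + 1/((b + 5)/(S + b)) = (S + b) + 1/((5 + b)/(S + b)) = (S + b) + (S + b)/(5 + b) = S + b + (S + b)/(5 + b))
n(U, P) = 0
35*(n(5, I) + f(3, 9)) + 80 = 35*(0 + (3 + 9 + (5 + 9)*(3 + 9))/(5 + 9)) + 80 = 35*(0 + (3 + 9 + 14*12)/14) + 80 = 35*(0 + (3 + 9 + 168)/14) + 80 = 35*(0 + (1/14)*180) + 80 = 35*(0 + 90/7) + 80 = 35*(90/7) + 80 = 450 + 80 = 530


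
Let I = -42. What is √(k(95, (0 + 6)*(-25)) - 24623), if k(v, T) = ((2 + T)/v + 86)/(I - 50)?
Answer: I*√470240496770/4370 ≈ 156.92*I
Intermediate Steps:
k(v, T) = -43/46 - (2 + T)/(92*v) (k(v, T) = ((2 + T)/v + 86)/(-42 - 50) = ((2 + T)/v + 86)/(-92) = (86 + (2 + T)/v)*(-1/92) = -43/46 - (2 + T)/(92*v))
√(k(95, (0 + 6)*(-25)) - 24623) = √((1/92)*(-2 - (0 + 6)*(-25) - 86*95)/95 - 24623) = √((1/92)*(1/95)*(-2 - 6*(-25) - 8170) - 24623) = √((1/92)*(1/95)*(-2 - 1*(-150) - 8170) - 24623) = √((1/92)*(1/95)*(-2 + 150 - 8170) - 24623) = √((1/92)*(1/95)*(-8022) - 24623) = √(-4011/4370 - 24623) = √(-107606521/4370) = I*√470240496770/4370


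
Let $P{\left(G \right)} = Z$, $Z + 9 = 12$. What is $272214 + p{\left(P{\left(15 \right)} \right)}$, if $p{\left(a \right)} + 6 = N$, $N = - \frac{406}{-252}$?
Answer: $\frac{4899773}{18} \approx 2.7221 \cdot 10^{5}$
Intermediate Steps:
$Z = 3$ ($Z = -9 + 12 = 3$)
$P{\left(G \right)} = 3$
$N = \frac{29}{18}$ ($N = \left(-406\right) \left(- \frac{1}{252}\right) = \frac{29}{18} \approx 1.6111$)
$p{\left(a \right)} = - \frac{79}{18}$ ($p{\left(a \right)} = -6 + \frac{29}{18} = - \frac{79}{18}$)
$272214 + p{\left(P{\left(15 \right)} \right)} = 272214 - \frac{79}{18} = \frac{4899773}{18}$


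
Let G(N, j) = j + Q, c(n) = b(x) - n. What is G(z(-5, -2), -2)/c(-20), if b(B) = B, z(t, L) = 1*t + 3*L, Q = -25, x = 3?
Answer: -27/23 ≈ -1.1739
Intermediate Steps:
z(t, L) = t + 3*L
c(n) = 3 - n
G(N, j) = -25 + j (G(N, j) = j - 25 = -25 + j)
G(z(-5, -2), -2)/c(-20) = (-25 - 2)/(3 - 1*(-20)) = -27/(3 + 20) = -27/23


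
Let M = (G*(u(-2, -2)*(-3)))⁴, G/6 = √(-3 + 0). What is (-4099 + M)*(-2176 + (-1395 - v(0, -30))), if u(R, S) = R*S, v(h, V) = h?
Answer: -863684220455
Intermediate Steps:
G = 6*I*√3 (G = 6*√(-3 + 0) = 6*√(-3) = 6*(I*√3) = 6*I*√3 ≈ 10.392*I)
M = 241864704 (M = ((6*I*√3)*(-2*(-2)*(-3)))⁴ = ((6*I*√3)*(4*(-3)))⁴ = ((6*I*√3)*(-12))⁴ = (-72*I*√3)⁴ = 241864704)
(-4099 + M)*(-2176 + (-1395 - v(0, -30))) = (-4099 + 241864704)*(-2176 + (-1395 - 1*0)) = 241860605*(-2176 + (-1395 + 0)) = 241860605*(-2176 - 1395) = 241860605*(-3571) = -863684220455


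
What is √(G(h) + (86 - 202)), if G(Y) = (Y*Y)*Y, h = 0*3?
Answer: 2*I*√29 ≈ 10.77*I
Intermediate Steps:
h = 0
G(Y) = Y³ (G(Y) = Y²*Y = Y³)
√(G(h) + (86 - 202)) = √(0³ + (86 - 202)) = √(0 - 116) = √(-116) = 2*I*√29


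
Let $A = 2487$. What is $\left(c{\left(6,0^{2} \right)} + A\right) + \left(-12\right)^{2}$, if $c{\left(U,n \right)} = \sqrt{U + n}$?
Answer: $2631 + \sqrt{6} \approx 2633.4$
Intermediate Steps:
$\left(c{\left(6,0^{2} \right)} + A\right) + \left(-12\right)^{2} = \left(\sqrt{6 + 0^{2}} + 2487\right) + \left(-12\right)^{2} = \left(\sqrt{6 + 0} + 2487\right) + 144 = \left(\sqrt{6} + 2487\right) + 144 = \left(2487 + \sqrt{6}\right) + 144 = 2631 + \sqrt{6}$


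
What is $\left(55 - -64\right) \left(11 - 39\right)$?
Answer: $-3332$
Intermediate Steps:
$\left(55 - -64\right) \left(11 - 39\right) = \left(55 + 64\right) \left(-28\right) = 119 \left(-28\right) = -3332$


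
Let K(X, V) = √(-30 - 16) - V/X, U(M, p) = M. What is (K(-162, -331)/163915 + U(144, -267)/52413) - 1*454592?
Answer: -210898389028779221/463928952330 + I*√46/163915 ≈ -4.5459e+5 + 4.1377e-5*I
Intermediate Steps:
K(X, V) = I*√46 - V/X (K(X, V) = √(-46) - V/X = I*√46 - V/X)
(K(-162, -331)/163915 + U(144, -267)/52413) - 1*454592 = ((I*√46 - 1*(-331)/(-162))/163915 + 144/52413) - 1*454592 = ((I*√46 - 1*(-331)*(-1/162))*(1/163915) + 144*(1/52413)) - 454592 = ((I*√46 - 331/162)*(1/163915) + 48/17471) - 454592 = ((-331/162 + I*√46)*(1/163915) + 48/17471) - 454592 = ((-331/26554230 + I*√46/163915) + 48/17471) - 454592 = (1268820139/463928952330 + I*√46/163915) - 454592 = -210898389028779221/463928952330 + I*√46/163915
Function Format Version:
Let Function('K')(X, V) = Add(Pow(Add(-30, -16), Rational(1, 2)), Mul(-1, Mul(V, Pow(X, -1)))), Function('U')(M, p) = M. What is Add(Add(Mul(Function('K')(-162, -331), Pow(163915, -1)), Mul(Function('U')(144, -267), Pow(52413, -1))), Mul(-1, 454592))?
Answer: Add(Rational(-210898389028779221, 463928952330), Mul(Rational(1, 163915), I, Pow(46, Rational(1, 2)))) ≈ Add(-4.5459e+5, Mul(4.1377e-5, I))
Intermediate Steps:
Function('K')(X, V) = Add(Mul(I, Pow(46, Rational(1, 2))), Mul(-1, V, Pow(X, -1))) (Function('K')(X, V) = Add(Pow(-46, Rational(1, 2)), Mul(-1, V, Pow(X, -1))) = Add(Mul(I, Pow(46, Rational(1, 2))), Mul(-1, V, Pow(X, -1))))
Add(Add(Mul(Function('K')(-162, -331), Pow(163915, -1)), Mul(Function('U')(144, -267), Pow(52413, -1))), Mul(-1, 454592)) = Add(Add(Mul(Add(Mul(I, Pow(46, Rational(1, 2))), Mul(-1, -331, Pow(-162, -1))), Pow(163915, -1)), Mul(144, Pow(52413, -1))), Mul(-1, 454592)) = Add(Add(Mul(Add(Mul(I, Pow(46, Rational(1, 2))), Mul(-1, -331, Rational(-1, 162))), Rational(1, 163915)), Mul(144, Rational(1, 52413))), -454592) = Add(Add(Mul(Add(Mul(I, Pow(46, Rational(1, 2))), Rational(-331, 162)), Rational(1, 163915)), Rational(48, 17471)), -454592) = Add(Add(Mul(Add(Rational(-331, 162), Mul(I, Pow(46, Rational(1, 2)))), Rational(1, 163915)), Rational(48, 17471)), -454592) = Add(Add(Add(Rational(-331, 26554230), Mul(Rational(1, 163915), I, Pow(46, Rational(1, 2)))), Rational(48, 17471)), -454592) = Add(Add(Rational(1268820139, 463928952330), Mul(Rational(1, 163915), I, Pow(46, Rational(1, 2)))), -454592) = Add(Rational(-210898389028779221, 463928952330), Mul(Rational(1, 163915), I, Pow(46, Rational(1, 2))))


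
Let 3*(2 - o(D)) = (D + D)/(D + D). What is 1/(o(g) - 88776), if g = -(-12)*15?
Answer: -3/266323 ≈ -1.1265e-5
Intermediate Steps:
g = 180 (g = -1*(-180) = 180)
o(D) = 5/3 (o(D) = 2 - (D + D)/(3*(D + D)) = 2 - 2*D/(3*(2*D)) = 2 - 2*D*1/(2*D)/3 = 2 - ⅓*1 = 2 - ⅓ = 5/3)
1/(o(g) - 88776) = 1/(5/3 - 88776) = 1/(-266323/3) = -3/266323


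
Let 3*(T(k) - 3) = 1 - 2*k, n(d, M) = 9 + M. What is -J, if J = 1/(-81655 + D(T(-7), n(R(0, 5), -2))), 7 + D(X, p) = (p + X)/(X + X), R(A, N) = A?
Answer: 16/1306577 ≈ 1.2246e-5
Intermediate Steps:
T(k) = 10/3 - 2*k/3 (T(k) = 3 + (1 - 2*k)/3 = 3 + (⅓ - 2*k/3) = 10/3 - 2*k/3)
D(X, p) = -7 + (X + p)/(2*X) (D(X, p) = -7 + (p + X)/(X + X) = -7 + (X + p)/((2*X)) = -7 + (X + p)*(1/(2*X)) = -7 + (X + p)/(2*X))
J = -16/1306577 (J = 1/(-81655 + ((9 - 2) - 13*(10/3 - ⅔*(-7)))/(2*(10/3 - ⅔*(-7)))) = 1/(-81655 + (7 - 13*(10/3 + 14/3))/(2*(10/3 + 14/3))) = 1/(-81655 + (½)*(7 - 13*8)/8) = 1/(-81655 + (½)*(⅛)*(7 - 104)) = 1/(-81655 + (½)*(⅛)*(-97)) = 1/(-81655 - 97/16) = 1/(-1306577/16) = -16/1306577 ≈ -1.2246e-5)
-J = -1*(-16/1306577) = 16/1306577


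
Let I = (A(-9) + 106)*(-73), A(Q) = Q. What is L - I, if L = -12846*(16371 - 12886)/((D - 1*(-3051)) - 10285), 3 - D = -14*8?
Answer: 31725983/2373 ≈ 13370.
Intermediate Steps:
D = 115 (D = 3 - (-14)*8 = 3 - 1*(-112) = 3 + 112 = 115)
I = -7081 (I = (-9 + 106)*(-73) = 97*(-73) = -7081)
L = 14922770/2373 (L = -12846*(16371 - 12886)/((115 - 1*(-3051)) - 10285) = -12846*3485/((115 + 3051) - 10285) = -12846*3485/(3166 - 10285) = -12846/((-7119*1/3485)) = -12846/(-7119/3485) = -12846*(-3485/7119) = 14922770/2373 ≈ 6288.6)
L - I = 14922770/2373 - 1*(-7081) = 14922770/2373 + 7081 = 31725983/2373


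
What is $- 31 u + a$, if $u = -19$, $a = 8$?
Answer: $597$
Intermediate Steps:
$- 31 u + a = \left(-31\right) \left(-19\right) + 8 = 589 + 8 = 597$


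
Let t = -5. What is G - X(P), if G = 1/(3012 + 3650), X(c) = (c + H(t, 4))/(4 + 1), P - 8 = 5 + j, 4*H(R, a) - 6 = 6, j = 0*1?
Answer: -106587/33310 ≈ -3.1998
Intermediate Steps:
j = 0
H(R, a) = 3 (H(R, a) = 3/2 + (1/4)*6 = 3/2 + 3/2 = 3)
P = 13 (P = 8 + (5 + 0) = 8 + 5 = 13)
X(c) = 3/5 + c/5 (X(c) = (c + 3)/(4 + 1) = (3 + c)/5 = (3 + c)*(1/5) = 3/5 + c/5)
G = 1/6662 ≈ 0.00015010
G - X(P) = 1/6662 - (3/5 + (1/5)*13) = 1/6662 - (3/5 + 13/5) = 1/6662 - 1*16/5 = 1/6662 - 16/5 = -106587/33310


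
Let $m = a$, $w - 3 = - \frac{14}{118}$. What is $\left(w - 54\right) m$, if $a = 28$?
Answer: $- \frac{84448}{59} \approx -1431.3$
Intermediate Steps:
$w = \frac{170}{59}$ ($w = 3 - \frac{14}{118} = 3 - \frac{7}{59} = \frac{170}{59} \approx 2.8814$)
$m = 28$
$\left(w - 54\right) m = \left(\frac{170}{59} - 54\right) 28 = \left(- \frac{3016}{59}\right) 28 = - \frac{84448}{59}$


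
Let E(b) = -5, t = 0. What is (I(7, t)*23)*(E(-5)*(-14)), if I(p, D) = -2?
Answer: -3220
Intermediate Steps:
(I(7, t)*23)*(E(-5)*(-14)) = (-2*23)*(-5*(-14)) = -46*70 = -3220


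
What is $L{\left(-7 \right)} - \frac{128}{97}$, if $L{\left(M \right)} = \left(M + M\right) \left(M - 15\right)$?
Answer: $\frac{29748}{97} \approx 306.68$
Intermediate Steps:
$L{\left(M \right)} = 2 M \left(-15 + M\right)$
$L{\left(-7 \right)} - \frac{128}{97} = 2 \left(-7\right) \left(-15 - 7\right) - \frac{128}{97} = 2 \left(-7\right) \left(-22\right) - \frac{128}{97} = 308 - \frac{128}{97} = \frac{29748}{97}$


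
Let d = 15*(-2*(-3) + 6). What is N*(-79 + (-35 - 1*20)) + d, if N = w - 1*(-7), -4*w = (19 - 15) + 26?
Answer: 247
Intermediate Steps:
w = -15/2 (w = -((19 - 15) + 26)/4 = -(4 + 26)/4 = -1/4*30 = -15/2 ≈ -7.5000)
N = -1/2 (N = -15/2 - 1*(-7) = -15/2 + 7 = -1/2 ≈ -0.50000)
d = 180 (d = 15*(6 + 6) = 15*12 = 180)
N*(-79 + (-35 - 1*20)) + d = -(-79 + (-35 - 1*20))/2 + 180 = -(-79 + (-35 - 20))/2 + 180 = -(-79 - 55)/2 + 180 = -1/2*(-134) + 180 = 67 + 180 = 247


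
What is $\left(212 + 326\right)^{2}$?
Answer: $289444$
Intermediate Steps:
$\left(212 + 326\right)^{2} = 538^{2} = 289444$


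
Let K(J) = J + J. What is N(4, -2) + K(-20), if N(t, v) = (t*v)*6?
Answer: -88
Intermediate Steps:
K(J) = 2*J
N(t, v) = 6*t*v
N(4, -2) + K(-20) = 6*4*(-2) + 2*(-20) = -48 - 40 = -88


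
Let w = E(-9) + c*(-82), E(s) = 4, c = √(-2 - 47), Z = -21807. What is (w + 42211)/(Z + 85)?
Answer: -42215/21722 + 287*I/10861 ≈ -1.9434 + 0.026425*I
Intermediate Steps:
c = 7*I (c = √(-49) = 7*I ≈ 7.0*I)
w = 4 - 574*I (w = 4 + (7*I)*(-82) = 4 - 574*I ≈ 4.0 - 574.0*I)
(w + 42211)/(Z + 85) = ((4 - 574*I) + 42211)/(-21807 + 85) = (42215 - 574*I)/(-21722) = (42215 - 574*I)*(-1/21722) = -42215/21722 + 287*I/10861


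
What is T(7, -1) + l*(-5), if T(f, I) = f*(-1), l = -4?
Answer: 13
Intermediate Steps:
T(f, I) = -f
T(7, -1) + l*(-5) = -1*7 - 4*(-5) = -7 + 20 = 13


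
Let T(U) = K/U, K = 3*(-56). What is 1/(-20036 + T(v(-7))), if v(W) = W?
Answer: -1/20012 ≈ -4.9970e-5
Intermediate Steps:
K = -168
T(U) = -168/U
1/(-20036 + T(v(-7))) = 1/(-20036 - 168/(-7)) = 1/(-20036 - 168*(-⅐)) = 1/(-20036 + 24) = 1/(-20012) = -1/20012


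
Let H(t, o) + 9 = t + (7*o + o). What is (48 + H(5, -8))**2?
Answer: 400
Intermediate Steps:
H(t, o) = -9 + t + 8*o (H(t, o) = -9 + (t + (7*o + o)) = -9 + (t + 8*o) = -9 + t + 8*o)
(48 + H(5, -8))**2 = (48 + (-9 + 5 + 8*(-8)))**2 = (48 + (-9 + 5 - 64))**2 = (48 - 68)**2 = (-20)**2 = 400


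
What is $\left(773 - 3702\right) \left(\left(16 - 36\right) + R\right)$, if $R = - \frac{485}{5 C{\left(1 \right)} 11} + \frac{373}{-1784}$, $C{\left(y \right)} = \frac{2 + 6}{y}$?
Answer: $\frac{612474403}{9812} \approx 62421.0$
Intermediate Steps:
$C{\left(y \right)} = \frac{8}{y}$
$R = - \frac{12867}{9812}$ ($R = - \frac{485}{5 \cdot \frac{8}{1} \cdot 11} + \frac{373}{-1784} = - \frac{485}{5 \cdot 8 \cdot 1 \cdot 11} + 373 \left(- \frac{1}{1784}\right) = - \frac{485}{5 \cdot 8 \cdot 11} - \frac{373}{1784} = - \frac{485}{40 \cdot 11} - \frac{373}{1784} = - \frac{485}{440} - \frac{373}{1784} = \left(-485\right) \frac{1}{440} - \frac{373}{1784} = - \frac{97}{88} - \frac{373}{1784} = - \frac{12867}{9812} \approx -1.3114$)
$\left(773 - 3702\right) \left(\left(16 - 36\right) + R\right) = \left(773 - 3702\right) \left(\left(16 - 36\right) - \frac{12867}{9812}\right) = - 2929 \left(\left(16 - 36\right) - \frac{12867}{9812}\right) = - 2929 \left(-20 - \frac{12867}{9812}\right) = \left(-2929\right) \left(- \frac{209107}{9812}\right) = \frac{612474403}{9812}$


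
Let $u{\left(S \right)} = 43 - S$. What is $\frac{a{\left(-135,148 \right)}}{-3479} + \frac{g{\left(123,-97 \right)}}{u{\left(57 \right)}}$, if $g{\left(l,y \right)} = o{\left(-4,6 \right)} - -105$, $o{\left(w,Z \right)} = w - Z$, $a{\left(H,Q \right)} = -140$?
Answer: $- \frac{6705}{994} \approx -6.7455$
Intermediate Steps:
$g{\left(l,y \right)} = 95$ ($g{\left(l,y \right)} = \left(-4 - 6\right) - -105 = \left(-4 - 6\right) + 105 = -10 + 105 = 95$)
$\frac{a{\left(-135,148 \right)}}{-3479} + \frac{g{\left(123,-97 \right)}}{u{\left(57 \right)}} = - \frac{140}{-3479} + \frac{95}{43 - 57} = \left(-140\right) \left(- \frac{1}{3479}\right) + \frac{95}{43 - 57} = \frac{20}{497} + \frac{95}{-14} = \frac{20}{497} + 95 \left(- \frac{1}{14}\right) = \frac{20}{497} - \frac{95}{14} = - \frac{6705}{994}$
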